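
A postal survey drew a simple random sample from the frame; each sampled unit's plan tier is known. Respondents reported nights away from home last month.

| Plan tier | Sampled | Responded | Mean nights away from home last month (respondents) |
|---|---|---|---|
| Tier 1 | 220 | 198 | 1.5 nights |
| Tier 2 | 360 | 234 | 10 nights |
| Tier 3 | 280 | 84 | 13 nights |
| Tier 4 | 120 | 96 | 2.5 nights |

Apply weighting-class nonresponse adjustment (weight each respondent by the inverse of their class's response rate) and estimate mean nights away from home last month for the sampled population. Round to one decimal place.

8.0

Class response rates: Tier 1 198/220 = 90%, Tier 2 234/360 = 65%, Tier 3 84/280 = 30%, Tier 4 96/120 = 80%.
Each respondent's weight = sampled/responded in their class; summing within a class gives n_sampled, so:
  Tier 1: 220 × 1.5 = 330
  Tier 2: 360 × 10 = 3600
  Tier 3: 280 × 13 = 3640
  Tier 4: 120 × 2.5 = 300
Adjusted estimate = 7870 / 980 = 8.03061 → 8.0.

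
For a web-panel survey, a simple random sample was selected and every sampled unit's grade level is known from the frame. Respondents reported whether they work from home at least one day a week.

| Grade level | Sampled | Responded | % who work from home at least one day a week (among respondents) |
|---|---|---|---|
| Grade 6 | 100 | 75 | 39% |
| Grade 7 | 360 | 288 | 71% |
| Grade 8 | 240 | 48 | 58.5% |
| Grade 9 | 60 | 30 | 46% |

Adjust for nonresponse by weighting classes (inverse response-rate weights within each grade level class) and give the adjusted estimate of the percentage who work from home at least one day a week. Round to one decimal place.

60.9%

Class response rates: Grade 6 75/100 = 75%, Grade 7 288/360 = 80%, Grade 8 48/240 = 20%, Grade 9 30/60 = 50%.
Inverse-response-rate weighting restores each class to its sampled count, so class totals weight by n_sampled:
  Grade 6: 100 × 39 = 3900
  Grade 7: 360 × 71 = 25,560
  Grade 8: 240 × 58.5 = 14,040
  Grade 9: 60 × 46 = 2760
Adjusted estimate = 46,260 / 760 = 60.8684 → 60.9%.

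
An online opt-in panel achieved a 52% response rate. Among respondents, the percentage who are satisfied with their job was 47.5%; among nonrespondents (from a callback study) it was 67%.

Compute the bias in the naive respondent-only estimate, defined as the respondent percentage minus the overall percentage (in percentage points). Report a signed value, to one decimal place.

-9.4 percentage points

Nonresponse fraction = 1 − 0.52 = 0.48.
Bias = (nonresponse fraction) × (respondent percentage − nonrespondent percentage)
     = 0.48 × (47.5 − 67) = 0.48 × -19.5 = -9.36.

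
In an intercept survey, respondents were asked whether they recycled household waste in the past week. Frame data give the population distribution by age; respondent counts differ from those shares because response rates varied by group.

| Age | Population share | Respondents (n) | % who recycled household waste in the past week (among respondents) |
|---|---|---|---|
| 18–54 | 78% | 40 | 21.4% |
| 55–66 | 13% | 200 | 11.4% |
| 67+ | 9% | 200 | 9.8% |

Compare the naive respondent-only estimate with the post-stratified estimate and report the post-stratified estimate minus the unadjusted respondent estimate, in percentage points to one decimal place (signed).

Unadjusted (pooled respondent) estimate weights by respondent counts:
  (40/440)×21.4 + (200/440)×11.4 + (200/440)×9.8 = 11.5818%
Reweighting by population age shares:
  0.78×21.4 + 0.13×11.4 + 0.09×9.8 = 19.056%
Difference = 19.056 − 11.5818 = 7.4742 pp.

+7.5 percentage points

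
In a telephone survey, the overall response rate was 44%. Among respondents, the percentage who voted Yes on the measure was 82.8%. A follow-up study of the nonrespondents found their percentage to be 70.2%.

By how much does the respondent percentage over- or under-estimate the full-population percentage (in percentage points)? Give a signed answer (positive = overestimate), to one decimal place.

Nonresponse fraction = 1 − 0.44 = 0.56.
Bias = (nonresponse fraction) × (respondent percentage − nonrespondent percentage)
     = 0.56 × (82.8 − 70.2) = 0.56 × 12.6 = 7.056.

+7.1 percentage points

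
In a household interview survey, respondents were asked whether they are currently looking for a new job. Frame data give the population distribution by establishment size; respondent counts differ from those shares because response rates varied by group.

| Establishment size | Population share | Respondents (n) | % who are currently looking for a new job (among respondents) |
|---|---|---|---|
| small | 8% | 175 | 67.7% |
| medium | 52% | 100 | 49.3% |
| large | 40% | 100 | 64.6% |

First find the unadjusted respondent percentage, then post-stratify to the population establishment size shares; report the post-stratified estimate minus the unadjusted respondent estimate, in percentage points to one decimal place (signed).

-5.1 percentage points

Without adjustment, the pooled respondent share is:
  (175/375)×67.7 + (100/375)×49.3 + (100/375)×64.6 = 61.9667%
Reweighting by population establishment size shares:
  0.08×67.7 + 0.52×49.3 + 0.4×64.6 = 56.892%
Difference = 56.892 − 61.9667 = -5.0747 pp.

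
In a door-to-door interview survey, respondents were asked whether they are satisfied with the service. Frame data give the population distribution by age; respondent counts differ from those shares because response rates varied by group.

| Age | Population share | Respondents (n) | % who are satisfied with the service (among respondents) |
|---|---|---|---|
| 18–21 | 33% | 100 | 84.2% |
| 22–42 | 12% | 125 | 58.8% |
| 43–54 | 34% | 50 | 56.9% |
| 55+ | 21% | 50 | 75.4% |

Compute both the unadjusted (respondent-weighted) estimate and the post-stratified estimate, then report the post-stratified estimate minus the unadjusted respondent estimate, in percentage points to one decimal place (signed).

+1.1 percentage points

Naive respondent-only estimate (weights = respondent counts):
  (100/325)×84.2 + (125/325)×58.8 + (50/325)×56.9 + (50/325)×75.4 = 68.8769%
Post-stratified estimate weights by population shares:
  0.33×84.2 + 0.12×58.8 + 0.34×56.9 + 0.21×75.4 = 70.022%
Difference = 70.022 − 68.8769 = 1.1451 pp.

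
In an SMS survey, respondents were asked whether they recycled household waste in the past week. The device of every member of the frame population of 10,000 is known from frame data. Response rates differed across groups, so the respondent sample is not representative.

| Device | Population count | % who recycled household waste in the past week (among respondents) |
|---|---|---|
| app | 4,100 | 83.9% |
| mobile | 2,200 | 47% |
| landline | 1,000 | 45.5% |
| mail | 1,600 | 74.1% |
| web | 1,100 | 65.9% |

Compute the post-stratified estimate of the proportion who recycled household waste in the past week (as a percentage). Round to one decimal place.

Each cell contributes population-share × respondent value:
  app: (4,100/10,000) × 83.9 = 34.399
  mobile: (2,200/10,000) × 47 = 10.34
  landline: (1,000/10,000) × 45.5 = 4.55
  mail: (1,600/10,000) × 74.1 = 11.856
  web: (1,100/10,000) × 65.9 = 7.249
Post-stratified estimate = 68.394 → 68.4%.

68.4%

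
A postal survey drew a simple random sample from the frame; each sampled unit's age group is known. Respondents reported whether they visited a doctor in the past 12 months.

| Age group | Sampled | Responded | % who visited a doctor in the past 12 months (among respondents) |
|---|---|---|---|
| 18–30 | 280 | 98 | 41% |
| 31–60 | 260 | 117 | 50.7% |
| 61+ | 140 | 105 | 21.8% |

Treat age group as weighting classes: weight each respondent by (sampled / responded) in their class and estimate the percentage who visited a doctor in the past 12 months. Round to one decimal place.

Response rates by class: 18–30 98/280 = 35%, 31–60 117/260 = 45%, 61+ 105/140 = 75%.
With weight = n_sampled/n_responded per class, the weighted class total is n_sampled:
  18–30: 280 × 41 = 11,480
  31–60: 260 × 50.7 = 13,182
  61+: 140 × 21.8 = 3052
Adjusted estimate = 27,714 / 680 = 40.7559 → 40.8%.

40.8%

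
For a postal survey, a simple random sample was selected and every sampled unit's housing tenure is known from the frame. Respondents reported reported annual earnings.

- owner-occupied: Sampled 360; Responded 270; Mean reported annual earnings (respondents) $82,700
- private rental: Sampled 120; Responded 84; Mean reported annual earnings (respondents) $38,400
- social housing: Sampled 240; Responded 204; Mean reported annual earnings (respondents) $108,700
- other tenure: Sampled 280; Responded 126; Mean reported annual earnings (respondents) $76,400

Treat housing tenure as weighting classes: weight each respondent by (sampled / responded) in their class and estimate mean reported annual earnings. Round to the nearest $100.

$81,900

Response rates by class: owner-occupied 270/360 = 75%, private rental 84/120 = 70%, social housing 204/240 = 85%, other tenure 126/280 = 45%.
With weight = n_sampled/n_responded per class, the weighted class total is n_sampled:
  owner-occupied: 360 × 82,700 = 29,772,000
  private rental: 120 × 38,400 = 4,608,000
  social housing: 240 × 108,700 = 26,088,000
  other tenure: 280 × 76,400 = 21,392,000
Adjusted estimate = 81,860,000 / 1,000 = 81,860 → $81,900.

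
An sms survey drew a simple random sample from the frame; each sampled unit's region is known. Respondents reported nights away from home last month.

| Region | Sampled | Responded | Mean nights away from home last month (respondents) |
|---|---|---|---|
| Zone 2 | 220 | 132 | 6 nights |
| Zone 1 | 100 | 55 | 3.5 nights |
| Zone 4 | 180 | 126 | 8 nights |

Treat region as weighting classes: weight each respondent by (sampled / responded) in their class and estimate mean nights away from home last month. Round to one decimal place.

Class response rates: Zone 2 132/220 = 60%, Zone 1 55/100 = 55%, Zone 4 126/180 = 70%.
Inverse-response-rate weighting restores each class to its sampled count, so class totals weight by n_sampled:
  Zone 2: 220 × 6 = 1320
  Zone 1: 100 × 3.5 = 350
  Zone 4: 180 × 8 = 1440
Adjusted estimate = 3110 / 500 = 6.22 → 6.2.

6.2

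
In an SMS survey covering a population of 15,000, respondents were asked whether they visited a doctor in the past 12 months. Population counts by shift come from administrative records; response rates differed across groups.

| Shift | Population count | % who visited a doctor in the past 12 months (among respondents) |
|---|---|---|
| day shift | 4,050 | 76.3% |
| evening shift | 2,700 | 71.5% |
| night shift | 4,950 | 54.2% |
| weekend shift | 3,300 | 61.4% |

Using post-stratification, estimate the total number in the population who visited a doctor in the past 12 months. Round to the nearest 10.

9,730

Apply each group's respondent rate to its population count:
  day shift: 4,050 × 76.3% = 3090.15
  evening shift: 2,700 × 71.5% = 1930.5
  night shift: 4,950 × 54.2% = 2682.9
  weekend shift: 3,300 × 61.4% = 2026.2
Estimated total = 9729.75 → 9,730.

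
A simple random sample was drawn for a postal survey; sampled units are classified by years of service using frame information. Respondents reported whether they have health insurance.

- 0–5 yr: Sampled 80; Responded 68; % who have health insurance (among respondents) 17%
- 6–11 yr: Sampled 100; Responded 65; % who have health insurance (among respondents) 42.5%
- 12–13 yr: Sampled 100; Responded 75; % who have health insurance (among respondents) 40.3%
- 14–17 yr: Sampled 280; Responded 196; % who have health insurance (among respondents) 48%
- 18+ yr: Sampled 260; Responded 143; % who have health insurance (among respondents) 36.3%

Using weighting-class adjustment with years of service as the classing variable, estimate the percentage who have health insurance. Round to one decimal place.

Response rates by class: 0–5 yr 68/80 = 85%, 6–11 yr 65/100 = 65%, 12–13 yr 75/100 = 75%, 14–17 yr 196/280 = 70%, 18+ yr 143/260 = 55%.
Weighting each respondent by the inverse class response rate inflates each class back to its sampled size, so the class weight is n_sampled:
  0–5 yr: 80 × 17 = 1360
  6–11 yr: 100 × 42.5 = 4250
  12–13 yr: 100 × 40.3 = 4030
  14–17 yr: 280 × 48 = 13,440
  18+ yr: 260 × 36.3 = 9438
Adjusted estimate = 32,518 / 820 = 39.6561 → 39.7%.

39.7%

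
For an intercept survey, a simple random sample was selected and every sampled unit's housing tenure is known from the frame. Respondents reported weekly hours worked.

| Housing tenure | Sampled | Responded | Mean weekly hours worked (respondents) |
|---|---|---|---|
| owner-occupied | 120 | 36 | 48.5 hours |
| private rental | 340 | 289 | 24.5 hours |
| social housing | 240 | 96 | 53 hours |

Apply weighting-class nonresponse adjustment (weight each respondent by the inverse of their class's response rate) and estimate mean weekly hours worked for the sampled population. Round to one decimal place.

38.4

Class response rates: owner-occupied 36/120 = 30%, private rental 289/340 = 85%, social housing 96/240 = 40%.
With weight = n_sampled/n_responded per class, the weighted class total is n_sampled:
  owner-occupied: 120 × 48.5 = 5820
  private rental: 340 × 24.5 = 8330
  social housing: 240 × 53 = 12,720
Adjusted estimate = 26,870 / 700 = 38.3857 → 38.4.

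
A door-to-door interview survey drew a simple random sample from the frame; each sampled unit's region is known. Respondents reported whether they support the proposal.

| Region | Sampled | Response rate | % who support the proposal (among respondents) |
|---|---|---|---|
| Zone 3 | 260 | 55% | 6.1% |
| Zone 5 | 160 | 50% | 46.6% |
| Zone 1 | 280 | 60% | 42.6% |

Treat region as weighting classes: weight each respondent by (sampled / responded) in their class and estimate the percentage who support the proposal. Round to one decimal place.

Each respondent's weight = sampled/responded in their class; summing within a class gives n_sampled, so:
  Zone 3: 260 × 6.1 = 1586
  Zone 5: 160 × 46.6 = 7456
  Zone 1: 280 × 42.6 = 11,928
Adjusted estimate = 20,970 / 700 = 29.9571 → 30.0%.

30.0%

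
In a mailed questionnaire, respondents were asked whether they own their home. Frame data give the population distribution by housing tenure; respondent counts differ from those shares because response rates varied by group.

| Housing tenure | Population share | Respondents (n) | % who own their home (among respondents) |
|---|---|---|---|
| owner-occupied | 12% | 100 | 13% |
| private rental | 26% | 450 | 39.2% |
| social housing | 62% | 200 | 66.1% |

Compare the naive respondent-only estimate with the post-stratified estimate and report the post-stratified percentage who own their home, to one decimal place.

Unadjusted (pooled respondent) estimate weights by respondent counts:
  (100/750)×13 + (450/750)×39.2 + (200/750)×66.1 = 42.88%
Post-stratified estimate weights by population shares:
  0.12×13 + 0.26×39.2 + 0.62×66.1 = 52.734%

52.7%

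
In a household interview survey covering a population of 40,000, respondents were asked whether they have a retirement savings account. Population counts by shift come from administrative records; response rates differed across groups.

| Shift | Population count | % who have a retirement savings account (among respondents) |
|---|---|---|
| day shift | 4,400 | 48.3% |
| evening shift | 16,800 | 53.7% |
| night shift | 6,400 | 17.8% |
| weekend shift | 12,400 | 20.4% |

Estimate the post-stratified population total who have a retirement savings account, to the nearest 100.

14,800

Estimated count per cell = population count × respondent percentage:
  day shift: 4,400 × 48.3% = 2125.2
  evening shift: 16,800 × 53.7% = 9021.6
  night shift: 6,400 × 17.8% = 1139.2
  weekend shift: 12,400 × 20.4% = 2529.6
Estimated total = 14815.6 → 14,800.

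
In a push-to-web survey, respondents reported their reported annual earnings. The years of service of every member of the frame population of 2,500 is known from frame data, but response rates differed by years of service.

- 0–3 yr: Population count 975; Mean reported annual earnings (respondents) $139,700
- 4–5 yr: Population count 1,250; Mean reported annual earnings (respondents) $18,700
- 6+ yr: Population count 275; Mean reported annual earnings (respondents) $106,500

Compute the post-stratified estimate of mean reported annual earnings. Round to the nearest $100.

Reweight to the known years of service distribution:
  0–3 yr: (975/2,500) × 139,700 = 54,483
  4–5 yr: (1,250/2,500) × 18,700 = 9350
  6+ yr: (275/2,500) × 106,500 = 11,715
Post-stratified estimate = 75,548 → $75,500.

$75,500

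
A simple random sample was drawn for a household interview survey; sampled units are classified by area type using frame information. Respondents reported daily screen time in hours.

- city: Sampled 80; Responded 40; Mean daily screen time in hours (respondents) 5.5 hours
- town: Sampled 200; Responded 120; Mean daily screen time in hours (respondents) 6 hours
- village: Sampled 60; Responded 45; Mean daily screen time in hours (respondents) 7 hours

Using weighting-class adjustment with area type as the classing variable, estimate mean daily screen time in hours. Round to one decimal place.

Response rates by class: city 40/80 = 50%, town 120/200 = 60%, village 45/60 = 75%.
Weighting each respondent by the inverse class response rate inflates each class back to its sampled size, so the class weight is n_sampled:
  city: 80 × 5.5 = 440
  town: 200 × 6 = 1200
  village: 60 × 7 = 420
Adjusted estimate = 2060 / 340 = 6.05882 → 6.1.

6.1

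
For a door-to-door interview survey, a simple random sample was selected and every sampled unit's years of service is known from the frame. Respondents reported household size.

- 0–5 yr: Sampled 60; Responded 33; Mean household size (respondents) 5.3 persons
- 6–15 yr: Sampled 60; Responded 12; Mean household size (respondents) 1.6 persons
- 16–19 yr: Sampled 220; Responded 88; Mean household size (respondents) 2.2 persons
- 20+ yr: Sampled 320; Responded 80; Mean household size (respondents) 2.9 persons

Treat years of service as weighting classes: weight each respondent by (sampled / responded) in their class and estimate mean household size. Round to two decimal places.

Class response rates: 0–5 yr 33/60 = 55%, 6–15 yr 12/60 = 20%, 16–19 yr 88/220 = 40%, 20+ yr 80/320 = 25%.
Weighting each respondent by the inverse class response rate inflates each class back to its sampled size, so the class weight is n_sampled:
  0–5 yr: 60 × 5.3 = 318
  6–15 yr: 60 × 1.6 = 96
  16–19 yr: 220 × 2.2 = 484
  20+ yr: 320 × 2.9 = 928
Adjusted estimate = 1826 / 660 = 2.76667 → 2.77.

2.77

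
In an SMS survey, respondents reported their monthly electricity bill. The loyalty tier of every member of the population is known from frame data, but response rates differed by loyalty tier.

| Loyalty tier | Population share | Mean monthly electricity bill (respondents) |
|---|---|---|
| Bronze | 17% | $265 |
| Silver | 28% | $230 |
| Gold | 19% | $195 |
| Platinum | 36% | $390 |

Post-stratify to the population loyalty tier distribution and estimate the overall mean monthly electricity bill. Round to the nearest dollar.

$287

Each cell contributes population-share × respondent value:
  Bronze: 0.17 × 265 = 45.05
  Silver: 0.28 × 230 = 64.4
  Gold: 0.19 × 195 = 37.05
  Platinum: 0.36 × 390 = 140.4
Post-stratified estimate = 286.9 → $287.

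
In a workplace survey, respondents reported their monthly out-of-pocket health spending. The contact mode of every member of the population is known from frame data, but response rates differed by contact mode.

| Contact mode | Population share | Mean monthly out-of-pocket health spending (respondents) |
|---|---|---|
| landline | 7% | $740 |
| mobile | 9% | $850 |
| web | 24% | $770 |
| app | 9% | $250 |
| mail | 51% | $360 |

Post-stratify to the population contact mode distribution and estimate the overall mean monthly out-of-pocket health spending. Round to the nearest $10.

$520

Reweight to the known contact mode distribution:
  landline: 0.07 × 740 = 51.8
  mobile: 0.09 × 850 = 76.5
  web: 0.24 × 770 = 184.8
  app: 0.09 × 250 = 22.5
  mail: 0.51 × 360 = 183.6
Post-stratified estimate = 519.2 → $520.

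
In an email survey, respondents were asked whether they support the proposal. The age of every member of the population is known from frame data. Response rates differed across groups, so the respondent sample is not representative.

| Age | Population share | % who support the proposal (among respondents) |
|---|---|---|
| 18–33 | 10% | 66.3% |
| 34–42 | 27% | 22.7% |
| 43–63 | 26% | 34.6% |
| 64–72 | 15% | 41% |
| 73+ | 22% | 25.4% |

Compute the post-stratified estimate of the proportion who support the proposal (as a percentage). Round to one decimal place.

Each cell contributes population-share × respondent value:
  18–33: 0.1 × 66.3 = 6.63
  34–42: 0.27 × 22.7 = 6.129
  43–63: 0.26 × 34.6 = 8.996
  64–72: 0.15 × 41 = 6.15
  73+: 0.22 × 25.4 = 5.588
Post-stratified estimate = 33.493 → 33.5%.

33.5%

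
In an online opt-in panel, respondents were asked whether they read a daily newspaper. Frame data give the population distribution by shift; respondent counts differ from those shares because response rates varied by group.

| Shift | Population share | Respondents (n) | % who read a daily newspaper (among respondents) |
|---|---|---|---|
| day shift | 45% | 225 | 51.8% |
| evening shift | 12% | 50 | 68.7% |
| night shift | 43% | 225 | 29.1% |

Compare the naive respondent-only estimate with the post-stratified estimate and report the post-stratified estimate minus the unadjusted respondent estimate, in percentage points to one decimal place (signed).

+0.8 percentage points

Without adjustment, the pooled respondent share is:
  (225/500)×51.8 + (50/500)×68.7 + (225/500)×29.1 = 43.275%
Post-stratified estimate weights by population shares:
  0.45×51.8 + 0.12×68.7 + 0.43×29.1 = 44.067%
Difference = 44.067 − 43.275 = 0.792 pp.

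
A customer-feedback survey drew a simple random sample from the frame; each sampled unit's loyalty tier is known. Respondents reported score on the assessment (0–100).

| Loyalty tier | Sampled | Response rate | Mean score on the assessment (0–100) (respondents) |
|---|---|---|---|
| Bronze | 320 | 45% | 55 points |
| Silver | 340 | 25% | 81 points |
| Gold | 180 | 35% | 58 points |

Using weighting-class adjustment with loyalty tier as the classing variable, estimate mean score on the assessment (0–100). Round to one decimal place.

Inverse-response-rate weighting restores each class to its sampled count, so class totals weight by n_sampled:
  Bronze: 320 × 55 = 17,600
  Silver: 340 × 81 = 27,540
  Gold: 180 × 58 = 10,440
Adjusted estimate = 55,580 / 840 = 66.1667 → 66.2.

66.2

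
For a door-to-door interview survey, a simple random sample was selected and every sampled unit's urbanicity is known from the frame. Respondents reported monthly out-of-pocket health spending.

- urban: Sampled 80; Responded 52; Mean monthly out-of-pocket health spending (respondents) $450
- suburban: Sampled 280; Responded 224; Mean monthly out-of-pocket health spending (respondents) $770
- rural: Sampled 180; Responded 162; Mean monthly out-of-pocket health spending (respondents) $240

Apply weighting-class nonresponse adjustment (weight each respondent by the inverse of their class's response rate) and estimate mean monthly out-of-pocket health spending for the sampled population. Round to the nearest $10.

$550

Class response rates: urban 52/80 = 65%, suburban 224/280 = 80%, rural 162/180 = 90%.
Inverse-response-rate weighting restores each class to its sampled count, so class totals weight by n_sampled:
  urban: 80 × 450 = 36,000
  suburban: 280 × 770 = 215,600
  rural: 180 × 240 = 43,200
Adjusted estimate = 294,800 / 540 = 545.926 → $550.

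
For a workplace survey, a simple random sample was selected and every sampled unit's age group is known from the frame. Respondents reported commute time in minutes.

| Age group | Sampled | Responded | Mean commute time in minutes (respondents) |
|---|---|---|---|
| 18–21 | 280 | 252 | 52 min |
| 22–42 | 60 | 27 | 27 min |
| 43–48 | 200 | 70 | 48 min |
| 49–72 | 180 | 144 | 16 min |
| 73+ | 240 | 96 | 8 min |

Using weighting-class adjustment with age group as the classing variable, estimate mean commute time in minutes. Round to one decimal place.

31.9

Class response rates: 18–21 252/280 = 90%, 22–42 27/60 = 45%, 43–48 70/200 = 35%, 49–72 144/180 = 80%, 73+ 96/240 = 40%.
With weight = n_sampled/n_responded per class, the weighted class total is n_sampled:
  18–21: 280 × 52 = 14,560
  22–42: 60 × 27 = 1620
  43–48: 200 × 48 = 9600
  49–72: 180 × 16 = 2880
  73+: 240 × 8 = 1920
Adjusted estimate = 30,580 / 960 = 31.8542 → 31.9.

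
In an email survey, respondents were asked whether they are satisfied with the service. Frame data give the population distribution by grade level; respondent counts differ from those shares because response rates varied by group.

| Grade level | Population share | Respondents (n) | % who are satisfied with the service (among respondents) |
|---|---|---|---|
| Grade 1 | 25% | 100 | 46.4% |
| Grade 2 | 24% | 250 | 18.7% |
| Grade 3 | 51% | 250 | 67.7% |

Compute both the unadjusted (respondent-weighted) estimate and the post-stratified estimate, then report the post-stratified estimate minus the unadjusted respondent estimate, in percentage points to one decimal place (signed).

+6.9 percentage points

Without adjustment, the pooled respondent share is:
  (100/600)×46.4 + (250/600)×18.7 + (250/600)×67.7 = 43.7333%
Post-stratified estimate weights by population shares:
  0.25×46.4 + 0.24×18.7 + 0.51×67.7 = 50.615%
Difference = 50.615 − 43.7333 = 6.8817 pp.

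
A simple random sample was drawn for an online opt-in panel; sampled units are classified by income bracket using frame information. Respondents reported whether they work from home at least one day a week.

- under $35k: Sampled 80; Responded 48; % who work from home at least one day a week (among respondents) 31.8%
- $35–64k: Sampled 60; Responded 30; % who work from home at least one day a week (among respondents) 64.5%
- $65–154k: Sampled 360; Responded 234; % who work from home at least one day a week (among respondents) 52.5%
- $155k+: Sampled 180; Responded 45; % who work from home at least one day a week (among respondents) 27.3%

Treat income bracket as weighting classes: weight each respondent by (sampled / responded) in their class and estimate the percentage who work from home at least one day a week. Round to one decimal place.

44.5%

Response rates by class: under $35k 48/80 = 60%, $35–64k 30/60 = 50%, $65–154k 234/360 = 65%, $155k+ 45/180 = 25%.
Each respondent's weight = sampled/responded in their class; summing within a class gives n_sampled, so:
  under $35k: 80 × 31.8 = 2544
  $35–64k: 60 × 64.5 = 3870
  $65–154k: 360 × 52.5 = 18,900
  $155k+: 180 × 27.3 = 4914
Adjusted estimate = 30,228 / 680 = 44.4529 → 44.5%.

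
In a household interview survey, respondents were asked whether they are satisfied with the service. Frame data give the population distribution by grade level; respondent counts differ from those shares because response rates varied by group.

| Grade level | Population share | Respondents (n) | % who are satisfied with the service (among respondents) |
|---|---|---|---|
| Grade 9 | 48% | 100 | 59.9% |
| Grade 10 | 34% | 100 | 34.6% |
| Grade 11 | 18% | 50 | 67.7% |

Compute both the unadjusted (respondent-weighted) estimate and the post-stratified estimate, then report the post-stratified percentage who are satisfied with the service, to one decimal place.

52.7%

Unadjusted (pooled respondent) estimate weights by respondent counts:
  (100/250)×59.9 + (100/250)×34.6 + (50/250)×67.7 = 51.34%
Reweighting by population grade level shares:
  0.48×59.9 + 0.34×34.6 + 0.18×67.7 = 52.702%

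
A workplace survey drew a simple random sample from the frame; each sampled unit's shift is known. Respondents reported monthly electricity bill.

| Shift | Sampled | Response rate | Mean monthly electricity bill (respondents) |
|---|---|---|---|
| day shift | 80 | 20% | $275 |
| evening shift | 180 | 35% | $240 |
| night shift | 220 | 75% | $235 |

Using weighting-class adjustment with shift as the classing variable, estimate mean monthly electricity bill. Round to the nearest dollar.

$244

Inverse-response-rate weighting restores each class to its sampled count, so class totals weight by n_sampled:
  day shift: 80 × 275 = 22,000
  evening shift: 180 × 240 = 43,200
  night shift: 220 × 235 = 51,700
Adjusted estimate = 116,900 / 480 = 243.542 → $244.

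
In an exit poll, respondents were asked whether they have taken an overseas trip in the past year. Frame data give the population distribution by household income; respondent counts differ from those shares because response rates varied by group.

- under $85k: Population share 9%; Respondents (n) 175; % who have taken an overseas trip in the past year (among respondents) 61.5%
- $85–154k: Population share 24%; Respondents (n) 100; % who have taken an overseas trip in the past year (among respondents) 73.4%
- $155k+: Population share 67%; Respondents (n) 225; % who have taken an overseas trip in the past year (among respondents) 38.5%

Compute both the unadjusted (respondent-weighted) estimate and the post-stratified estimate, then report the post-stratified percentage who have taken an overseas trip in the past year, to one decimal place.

Unadjusted (pooled respondent) estimate weights by respondent counts:
  (175/500)×61.5 + (100/500)×73.4 + (225/500)×38.5 = 53.53%
Post-stratified estimate weights by population shares:
  0.09×61.5 + 0.24×73.4 + 0.67×38.5 = 48.946%

48.9%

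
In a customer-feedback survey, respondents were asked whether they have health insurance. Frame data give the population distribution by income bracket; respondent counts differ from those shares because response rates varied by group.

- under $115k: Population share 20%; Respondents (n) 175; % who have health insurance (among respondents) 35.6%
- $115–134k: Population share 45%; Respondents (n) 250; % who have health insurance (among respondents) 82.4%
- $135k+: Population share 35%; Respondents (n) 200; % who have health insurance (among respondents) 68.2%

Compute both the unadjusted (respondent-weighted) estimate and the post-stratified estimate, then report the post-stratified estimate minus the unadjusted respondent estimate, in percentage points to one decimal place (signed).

Without adjustment, the pooled respondent share is:
  (175/625)×35.6 + (250/625)×82.4 + (200/625)×68.2 = 64.752%
Post-stratified estimate weights by population shares:
  0.2×35.6 + 0.45×82.4 + 0.35×68.2 = 68.07%
Difference = 68.07 − 64.752 = 3.318 pp.

+3.3 percentage points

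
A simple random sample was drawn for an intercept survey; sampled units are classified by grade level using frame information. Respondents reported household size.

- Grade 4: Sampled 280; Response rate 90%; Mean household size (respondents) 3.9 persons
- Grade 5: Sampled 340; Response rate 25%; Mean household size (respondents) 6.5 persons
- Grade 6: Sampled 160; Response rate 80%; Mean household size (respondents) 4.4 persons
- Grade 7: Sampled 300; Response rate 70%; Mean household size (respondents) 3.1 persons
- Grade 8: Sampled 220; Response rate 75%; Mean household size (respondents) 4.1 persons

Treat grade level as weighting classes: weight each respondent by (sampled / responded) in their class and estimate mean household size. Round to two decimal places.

4.49

Inverse-response-rate weighting restores each class to its sampled count, so class totals weight by n_sampled:
  Grade 4: 280 × 3.9 = 1092
  Grade 5: 340 × 6.5 = 2210
  Grade 6: 160 × 4.4 = 704
  Grade 7: 300 × 3.1 = 930
  Grade 8: 220 × 4.1 = 902
Adjusted estimate = 5838 / 1,300 = 4.49077 → 4.49.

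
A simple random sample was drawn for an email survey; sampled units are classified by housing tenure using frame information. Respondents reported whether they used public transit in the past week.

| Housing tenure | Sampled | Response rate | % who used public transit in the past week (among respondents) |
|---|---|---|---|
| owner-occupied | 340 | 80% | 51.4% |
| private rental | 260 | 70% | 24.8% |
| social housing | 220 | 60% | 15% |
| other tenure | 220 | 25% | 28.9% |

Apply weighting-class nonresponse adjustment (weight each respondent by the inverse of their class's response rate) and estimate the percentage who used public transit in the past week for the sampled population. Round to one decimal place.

Weighting each respondent by the inverse class response rate inflates each class back to its sampled size, so the class weight is n_sampled:
  owner-occupied: 340 × 51.4 = 17,476
  private rental: 260 × 24.8 = 6448
  social housing: 220 × 15 = 3300
  other tenure: 220 × 28.9 = 6358
Adjusted estimate = 33,582 / 1,040 = 32.2904 → 32.3%.

32.3%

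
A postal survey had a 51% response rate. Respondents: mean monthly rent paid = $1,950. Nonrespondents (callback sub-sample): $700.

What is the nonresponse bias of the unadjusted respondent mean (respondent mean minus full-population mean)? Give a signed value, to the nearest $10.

Nonresponse fraction = 1 − 0.51 = 0.49.
Bias = (nonresponse fraction) × (respondent mean − nonrespondent mean)
     = 0.49 × (1950 − 700) = 0.49 × 1250 = 612.5.

+$610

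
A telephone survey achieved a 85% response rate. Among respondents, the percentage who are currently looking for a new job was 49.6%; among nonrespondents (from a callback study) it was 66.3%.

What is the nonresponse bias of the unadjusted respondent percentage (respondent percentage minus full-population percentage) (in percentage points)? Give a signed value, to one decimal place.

Nonresponse fraction = 1 − 0.85 = 0.15.
Bias = (nonresponse fraction) × (respondent percentage − nonrespondent percentage)
     = 0.15 × (49.6 − 66.3) = 0.15 × -16.7 = -2.505.

-2.5 percentage points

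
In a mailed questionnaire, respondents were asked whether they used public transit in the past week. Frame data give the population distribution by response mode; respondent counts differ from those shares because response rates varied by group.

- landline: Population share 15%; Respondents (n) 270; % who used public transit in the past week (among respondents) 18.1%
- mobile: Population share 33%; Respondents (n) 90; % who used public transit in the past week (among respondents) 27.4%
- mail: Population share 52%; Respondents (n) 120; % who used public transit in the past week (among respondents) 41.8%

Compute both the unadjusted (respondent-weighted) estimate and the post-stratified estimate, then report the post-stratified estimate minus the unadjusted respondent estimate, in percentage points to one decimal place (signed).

Without adjustment, the pooled respondent share is:
  (270/480)×18.1 + (90/480)×27.4 + (120/480)×41.8 = 25.7688%
Post-stratifying to population shares instead:
  0.15×18.1 + 0.33×27.4 + 0.52×41.8 = 33.493%
Difference = 33.493 − 25.7688 = 7.7243 pp.

+7.7 percentage points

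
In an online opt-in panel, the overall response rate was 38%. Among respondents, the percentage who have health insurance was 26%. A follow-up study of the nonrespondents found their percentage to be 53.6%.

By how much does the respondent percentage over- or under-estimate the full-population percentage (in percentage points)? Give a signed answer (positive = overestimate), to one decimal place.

-17.1 percentage points

Nonresponse fraction = 1 − 0.38 = 0.62.
Bias = (nonresponse fraction) × (respondent percentage − nonrespondent percentage)
     = 0.62 × (26 − 53.6) = 0.62 × -27.6 = -17.112.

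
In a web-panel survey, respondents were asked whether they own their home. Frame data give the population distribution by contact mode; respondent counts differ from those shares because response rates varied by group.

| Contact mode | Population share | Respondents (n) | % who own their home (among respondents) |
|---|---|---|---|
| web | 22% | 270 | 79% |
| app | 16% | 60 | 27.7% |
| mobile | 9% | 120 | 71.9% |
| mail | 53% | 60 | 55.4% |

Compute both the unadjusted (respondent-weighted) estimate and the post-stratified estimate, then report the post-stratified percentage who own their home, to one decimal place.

57.6%

Unadjusted (pooled respondent) estimate weights by respondent counts:
  (270/510)×79 + (60/510)×27.7 + (120/510)×71.9 + (60/510)×55.4 = 68.5176%
Post-stratified estimate weights by population shares:
  0.22×79 + 0.16×27.7 + 0.09×71.9 + 0.53×55.4 = 57.645%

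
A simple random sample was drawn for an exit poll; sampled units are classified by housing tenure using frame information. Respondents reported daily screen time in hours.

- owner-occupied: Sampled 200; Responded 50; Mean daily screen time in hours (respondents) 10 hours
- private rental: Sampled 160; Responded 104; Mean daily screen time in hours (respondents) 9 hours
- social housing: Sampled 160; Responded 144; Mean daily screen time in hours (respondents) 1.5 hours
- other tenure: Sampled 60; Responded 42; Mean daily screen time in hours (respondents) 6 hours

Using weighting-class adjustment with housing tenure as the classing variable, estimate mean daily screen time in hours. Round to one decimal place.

7.0

Response rates by class: owner-occupied 50/200 = 25%, private rental 104/160 = 65%, social housing 144/160 = 90%, other tenure 42/60 = 70%.
Inverse-response-rate weighting restores each class to its sampled count, so class totals weight by n_sampled:
  owner-occupied: 200 × 10 = 2000
  private rental: 160 × 9 = 1440
  social housing: 160 × 1.5 = 240
  other tenure: 60 × 6 = 360
Adjusted estimate = 4040 / 580 = 6.96552 → 7.0.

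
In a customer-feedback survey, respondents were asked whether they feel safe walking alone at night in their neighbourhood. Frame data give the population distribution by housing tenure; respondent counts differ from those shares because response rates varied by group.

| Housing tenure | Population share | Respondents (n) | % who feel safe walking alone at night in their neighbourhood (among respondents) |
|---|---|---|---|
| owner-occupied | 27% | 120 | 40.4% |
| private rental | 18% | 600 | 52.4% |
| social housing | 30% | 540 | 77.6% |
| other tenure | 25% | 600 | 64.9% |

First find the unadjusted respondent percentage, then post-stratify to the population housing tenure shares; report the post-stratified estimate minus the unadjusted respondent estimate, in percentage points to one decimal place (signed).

Without adjustment, the pooled respondent share is:
  (120/1860)×40.4 + (600/1860)×52.4 + (540/1860)×77.6 + (600/1860)×64.9 = 62.9742%
Post-stratified estimate weights by population shares:
  0.27×40.4 + 0.18×52.4 + 0.3×77.6 + 0.25×64.9 = 59.845%
Difference = 59.845 − 62.9742 = -3.1292 pp.

-3.1 percentage points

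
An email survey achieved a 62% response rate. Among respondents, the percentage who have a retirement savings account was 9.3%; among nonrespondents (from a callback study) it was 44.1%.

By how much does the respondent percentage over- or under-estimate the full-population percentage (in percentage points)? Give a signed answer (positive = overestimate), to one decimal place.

Nonresponse fraction = 1 − 0.62 = 0.38.
Bias = (nonresponse fraction) × (respondent percentage − nonrespondent percentage)
     = 0.38 × (9.3 − 44.1) = 0.38 × -34.8 = -13.224.

-13.2 percentage points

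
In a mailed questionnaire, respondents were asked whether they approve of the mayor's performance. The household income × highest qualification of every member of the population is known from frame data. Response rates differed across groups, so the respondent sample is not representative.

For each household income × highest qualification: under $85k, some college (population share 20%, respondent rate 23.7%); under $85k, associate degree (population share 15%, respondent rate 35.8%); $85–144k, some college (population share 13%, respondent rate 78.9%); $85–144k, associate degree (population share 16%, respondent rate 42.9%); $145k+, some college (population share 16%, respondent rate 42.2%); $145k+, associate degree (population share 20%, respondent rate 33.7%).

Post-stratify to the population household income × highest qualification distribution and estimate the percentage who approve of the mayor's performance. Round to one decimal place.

Reweight to the known household income × highest qualification distribution:
  under $85k, some college: 0.2 × 23.7 = 4.74
  under $85k, associate degree: 0.15 × 35.8 = 5.37
  $85–144k, some college: 0.13 × 78.9 = 10.257
  $85–144k, associate degree: 0.16 × 42.9 = 6.864
  $145k+, some college: 0.16 × 42.2 = 6.752
  $145k+, associate degree: 0.2 × 33.7 = 6.74
Post-stratified estimate = 40.723 → 40.7%.

40.7%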